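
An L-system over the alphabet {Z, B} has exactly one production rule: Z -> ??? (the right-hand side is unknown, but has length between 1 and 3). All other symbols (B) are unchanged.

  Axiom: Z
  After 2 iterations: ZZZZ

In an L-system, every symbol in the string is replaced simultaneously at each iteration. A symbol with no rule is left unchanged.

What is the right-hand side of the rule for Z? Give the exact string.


Trying Z -> ZZ:
  Step 0: Z
  Step 1: ZZ
  Step 2: ZZZZ
Matches the given result.

Answer: ZZ


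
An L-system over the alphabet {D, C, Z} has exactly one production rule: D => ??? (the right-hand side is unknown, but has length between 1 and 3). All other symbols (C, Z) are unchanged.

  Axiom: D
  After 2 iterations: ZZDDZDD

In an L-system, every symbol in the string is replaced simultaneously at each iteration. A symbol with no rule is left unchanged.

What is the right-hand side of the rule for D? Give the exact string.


Answer: ZDD

Derivation:
Trying D => ZDD:
  Step 0: D
  Step 1: ZDD
  Step 2: ZZDDZDD
Matches the given result.


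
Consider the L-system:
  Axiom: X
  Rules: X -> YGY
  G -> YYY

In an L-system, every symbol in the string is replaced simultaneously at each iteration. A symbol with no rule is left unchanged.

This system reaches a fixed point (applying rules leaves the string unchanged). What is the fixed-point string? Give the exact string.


Answer: YYYYY

Derivation:
Step 0: X
Step 1: YGY
Step 2: YYYYY
Step 3: YYYYY  (unchanged — fixed point at step 2)


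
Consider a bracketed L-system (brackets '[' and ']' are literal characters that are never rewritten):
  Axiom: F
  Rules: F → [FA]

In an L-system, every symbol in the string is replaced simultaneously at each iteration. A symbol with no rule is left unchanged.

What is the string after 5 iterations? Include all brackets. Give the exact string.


Step 0: F
Step 1: [FA]
Step 2: [[FA]A]
Step 3: [[[FA]A]A]
Step 4: [[[[FA]A]A]A]
Step 5: [[[[[FA]A]A]A]A]

Answer: [[[[[FA]A]A]A]A]


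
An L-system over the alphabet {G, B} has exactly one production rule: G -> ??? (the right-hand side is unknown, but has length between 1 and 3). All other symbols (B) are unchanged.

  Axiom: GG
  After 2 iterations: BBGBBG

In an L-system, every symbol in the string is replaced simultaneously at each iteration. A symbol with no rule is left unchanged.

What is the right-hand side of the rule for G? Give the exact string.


Trying G -> BG:
  Step 0: GG
  Step 1: BGBG
  Step 2: BBGBBG
Matches the given result.

Answer: BG


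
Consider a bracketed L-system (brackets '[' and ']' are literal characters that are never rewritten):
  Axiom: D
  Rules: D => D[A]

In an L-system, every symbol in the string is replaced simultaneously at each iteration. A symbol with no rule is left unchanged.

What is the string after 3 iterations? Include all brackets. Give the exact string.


Step 0: D
Step 1: D[A]
Step 2: D[A][A]
Step 3: D[A][A][A]

Answer: D[A][A][A]


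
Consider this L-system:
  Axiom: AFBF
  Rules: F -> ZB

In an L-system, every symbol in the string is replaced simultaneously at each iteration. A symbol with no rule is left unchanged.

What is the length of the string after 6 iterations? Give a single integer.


Step 0: length = 4
Step 1: length = 6
Step 2: length = 6
Step 3: length = 6
Step 4: length = 6
Step 5: length = 6
Step 6: length = 6

Answer: 6


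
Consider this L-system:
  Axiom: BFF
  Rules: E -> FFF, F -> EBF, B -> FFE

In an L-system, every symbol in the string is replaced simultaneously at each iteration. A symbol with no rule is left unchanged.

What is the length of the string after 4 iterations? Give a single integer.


Step 0: length = 3
Step 1: length = 9
Step 2: length = 27
Step 3: length = 81
Step 4: length = 243

Answer: 243


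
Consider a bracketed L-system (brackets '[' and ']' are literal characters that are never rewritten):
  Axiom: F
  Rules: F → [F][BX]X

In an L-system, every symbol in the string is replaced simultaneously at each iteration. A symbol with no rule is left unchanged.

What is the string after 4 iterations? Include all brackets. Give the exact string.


Answer: [[[[F][BX]X][BX]X][BX]X][BX]X

Derivation:
Step 0: F
Step 1: [F][BX]X
Step 2: [[F][BX]X][BX]X
Step 3: [[[F][BX]X][BX]X][BX]X
Step 4: [[[[F][BX]X][BX]X][BX]X][BX]X


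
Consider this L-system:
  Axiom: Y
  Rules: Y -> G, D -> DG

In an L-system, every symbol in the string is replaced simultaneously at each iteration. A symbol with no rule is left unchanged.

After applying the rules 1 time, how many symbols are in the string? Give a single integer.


Answer: 1

Derivation:
Step 0: length = 1
Step 1: length = 1


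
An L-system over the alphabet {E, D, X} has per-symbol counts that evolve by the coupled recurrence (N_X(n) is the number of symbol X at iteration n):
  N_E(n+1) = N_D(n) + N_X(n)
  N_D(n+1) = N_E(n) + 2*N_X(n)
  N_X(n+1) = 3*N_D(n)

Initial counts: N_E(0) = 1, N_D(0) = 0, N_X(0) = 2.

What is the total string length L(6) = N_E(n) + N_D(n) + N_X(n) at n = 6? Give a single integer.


Answer: 1399

Derivation:
Step 0: N_E=1, N_D=0, N_X=2, L=3
Step 1: N_E=2, N_D=5, N_X=0, L=7
Step 2: N_E=5, N_D=2, N_X=15, L=22
Step 3: N_E=17, N_D=35, N_X=6, L=58
Step 4: N_E=41, N_D=29, N_X=105, L=175
Step 5: N_E=134, N_D=251, N_X=87, L=472
Step 6: N_E=338, N_D=308, N_X=753, L=1399


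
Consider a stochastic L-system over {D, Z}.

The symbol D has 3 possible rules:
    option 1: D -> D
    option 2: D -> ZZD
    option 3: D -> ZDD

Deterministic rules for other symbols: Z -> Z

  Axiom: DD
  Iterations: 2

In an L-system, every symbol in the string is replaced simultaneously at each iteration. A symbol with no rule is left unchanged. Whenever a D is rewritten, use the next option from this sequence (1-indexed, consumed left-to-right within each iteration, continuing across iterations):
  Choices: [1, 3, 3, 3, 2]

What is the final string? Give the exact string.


Step 0: DD
Step 1: DZDD  (used choices [1, 3])
Step 2: ZDDZZDDZZD  (used choices [3, 3, 2])

Answer: ZDDZZDDZZD


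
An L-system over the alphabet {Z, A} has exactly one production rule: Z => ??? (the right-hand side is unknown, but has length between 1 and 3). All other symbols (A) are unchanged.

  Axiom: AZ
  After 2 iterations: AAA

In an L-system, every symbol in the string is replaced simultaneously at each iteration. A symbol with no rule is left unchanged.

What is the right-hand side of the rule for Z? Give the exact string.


Answer: AA

Derivation:
Trying Z => AA:
  Step 0: AZ
  Step 1: AAA
  Step 2: AAA
Matches the given result.


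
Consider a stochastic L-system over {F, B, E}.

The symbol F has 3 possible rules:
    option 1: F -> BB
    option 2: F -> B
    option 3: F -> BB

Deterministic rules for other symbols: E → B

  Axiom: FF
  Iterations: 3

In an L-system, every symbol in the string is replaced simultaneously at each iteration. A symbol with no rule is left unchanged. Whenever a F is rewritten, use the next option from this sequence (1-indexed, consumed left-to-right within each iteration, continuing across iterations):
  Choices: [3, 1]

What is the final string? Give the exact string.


Answer: BBBB

Derivation:
Step 0: FF
Step 1: BBBB  (used choices [3, 1])
Step 2: BBBB  (used choices [])
Step 3: BBBB  (used choices [])


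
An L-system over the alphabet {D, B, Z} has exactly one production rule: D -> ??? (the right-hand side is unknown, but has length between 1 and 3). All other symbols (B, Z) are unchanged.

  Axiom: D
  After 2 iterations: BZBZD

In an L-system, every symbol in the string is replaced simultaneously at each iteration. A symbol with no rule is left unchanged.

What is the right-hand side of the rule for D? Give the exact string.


Answer: BZD

Derivation:
Trying D -> BZD:
  Step 0: D
  Step 1: BZD
  Step 2: BZBZD
Matches the given result.


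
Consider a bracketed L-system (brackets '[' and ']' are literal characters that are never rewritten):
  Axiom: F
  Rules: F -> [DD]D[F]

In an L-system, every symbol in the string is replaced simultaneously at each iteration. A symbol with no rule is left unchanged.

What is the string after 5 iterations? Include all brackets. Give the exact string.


Answer: [DD]D[[DD]D[[DD]D[[DD]D[[DD]D[F]]]]]

Derivation:
Step 0: F
Step 1: [DD]D[F]
Step 2: [DD]D[[DD]D[F]]
Step 3: [DD]D[[DD]D[[DD]D[F]]]
Step 4: [DD]D[[DD]D[[DD]D[[DD]D[F]]]]
Step 5: [DD]D[[DD]D[[DD]D[[DD]D[[DD]D[F]]]]]


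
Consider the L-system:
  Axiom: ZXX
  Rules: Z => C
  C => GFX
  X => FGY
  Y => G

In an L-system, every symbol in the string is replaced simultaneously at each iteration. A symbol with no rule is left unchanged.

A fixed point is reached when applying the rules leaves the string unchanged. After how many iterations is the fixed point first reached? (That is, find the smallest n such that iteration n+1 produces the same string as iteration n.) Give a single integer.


Answer: 4

Derivation:
Step 0: ZXX
Step 1: CFGYFGY
Step 2: GFXFGGFGG
Step 3: GFFGYFGGFGG
Step 4: GFFGGFGGFGG
Step 5: GFFGGFGGFGG  (unchanged — fixed point at step 4)


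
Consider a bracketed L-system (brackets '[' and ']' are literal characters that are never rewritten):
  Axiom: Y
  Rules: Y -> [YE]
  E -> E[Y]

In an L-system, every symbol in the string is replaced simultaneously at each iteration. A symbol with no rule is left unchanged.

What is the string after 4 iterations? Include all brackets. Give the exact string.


Answer: [[[[YE]E[Y]]E[Y][[YE]]]E[Y][[YE]][[[YE]E[Y]]]]

Derivation:
Step 0: Y
Step 1: [YE]
Step 2: [[YE]E[Y]]
Step 3: [[[YE]E[Y]]E[Y][[YE]]]
Step 4: [[[[YE]E[Y]]E[Y][[YE]]]E[Y][[YE]][[[YE]E[Y]]]]


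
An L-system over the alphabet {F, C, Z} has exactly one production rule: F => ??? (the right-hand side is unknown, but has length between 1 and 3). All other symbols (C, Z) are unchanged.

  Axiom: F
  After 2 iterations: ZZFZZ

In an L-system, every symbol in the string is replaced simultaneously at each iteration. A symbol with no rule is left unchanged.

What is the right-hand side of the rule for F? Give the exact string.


Answer: ZFZ

Derivation:
Trying F => ZFZ:
  Step 0: F
  Step 1: ZFZ
  Step 2: ZZFZZ
Matches the given result.


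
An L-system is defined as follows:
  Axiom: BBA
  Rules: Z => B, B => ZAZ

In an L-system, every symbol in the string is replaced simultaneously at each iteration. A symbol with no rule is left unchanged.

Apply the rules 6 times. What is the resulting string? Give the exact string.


Answer: BABABABABABABABBABABABABABABABA

Derivation:
Step 0: BBA
Step 1: ZAZZAZA
Step 2: BABBABA
Step 3: ZAZAZAZZAZAZAZA
Step 4: BABABABBABABABA
Step 5: ZAZAZAZAZAZAZAZZAZAZAZAZAZAZAZA
Step 6: BABABABABABABABBABABABABABABABA


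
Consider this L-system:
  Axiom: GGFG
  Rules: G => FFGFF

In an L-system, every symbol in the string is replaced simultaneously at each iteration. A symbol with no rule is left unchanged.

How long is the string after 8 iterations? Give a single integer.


Step 0: length = 4
Step 1: length = 16
Step 2: length = 28
Step 3: length = 40
Step 4: length = 52
Step 5: length = 64
Step 6: length = 76
Step 7: length = 88
Step 8: length = 100

Answer: 100


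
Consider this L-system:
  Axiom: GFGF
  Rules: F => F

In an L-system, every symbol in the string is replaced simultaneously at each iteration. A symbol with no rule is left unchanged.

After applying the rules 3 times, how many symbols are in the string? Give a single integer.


Answer: 4

Derivation:
Step 0: length = 4
Step 1: length = 4
Step 2: length = 4
Step 3: length = 4


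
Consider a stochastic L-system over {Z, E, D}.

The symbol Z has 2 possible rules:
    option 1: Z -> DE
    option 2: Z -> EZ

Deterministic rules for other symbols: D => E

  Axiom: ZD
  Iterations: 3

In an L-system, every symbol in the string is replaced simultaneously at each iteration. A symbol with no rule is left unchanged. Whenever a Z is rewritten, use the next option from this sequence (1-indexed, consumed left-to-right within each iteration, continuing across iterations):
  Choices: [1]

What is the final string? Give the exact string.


Answer: EEE

Derivation:
Step 0: ZD
Step 1: DEE  (used choices [1])
Step 2: EEE  (used choices [])
Step 3: EEE  (used choices [])


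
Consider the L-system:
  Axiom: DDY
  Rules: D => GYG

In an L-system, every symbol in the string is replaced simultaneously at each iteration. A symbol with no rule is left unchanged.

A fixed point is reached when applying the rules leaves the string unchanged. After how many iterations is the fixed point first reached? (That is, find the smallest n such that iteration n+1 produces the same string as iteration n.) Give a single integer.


Answer: 1

Derivation:
Step 0: DDY
Step 1: GYGGYGY
Step 2: GYGGYGY  (unchanged — fixed point at step 1)


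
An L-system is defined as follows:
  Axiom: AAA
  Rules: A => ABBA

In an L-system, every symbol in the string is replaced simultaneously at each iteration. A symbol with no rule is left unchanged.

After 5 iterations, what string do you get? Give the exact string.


Answer: ABBABBABBABBABBABBABBABBABBABBABBABBABBABBABBABBABBABBABBABBABBABBABBABBABBABBABBABBABBABBABBAABBABBABBABBABBABBABBABBABBABBABBABBABBABBABBABBABBABBABBABBABBABBABBABBABBABBABBABBABBABBABBAABBABBABBABBABBABBABBABBABBABBABBABBABBABBABBABBABBABBABBABBABBABBABBABBABBABBABBABBABBABBABBA

Derivation:
Step 0: AAA
Step 1: ABBAABBAABBA
Step 2: ABBABBABBAABBABBABBAABBABBABBA
Step 3: ABBABBABBABBABBABBABBAABBABBABBABBABBABBABBAABBABBABBABBABBABBABBA
Step 4: ABBABBABBABBABBABBABBABBABBABBABBABBABBABBABBAABBABBABBABBABBABBABBABBABBABBABBABBABBABBABBAABBABBABBABBABBABBABBABBABBABBABBABBABBABBABBA
Step 5: ABBABBABBABBABBABBABBABBABBABBABBABBABBABBABBABBABBABBABBABBABBABBABBABBABBABBABBABBABBABBABBAABBABBABBABBABBABBABBABBABBABBABBABBABBABBABBABBABBABBABBABBABBABBABBABBABBABBABBABBABBABBABBAABBABBABBABBABBABBABBABBABBABBABBABBABBABBABBABBABBABBABBABBABBABBABBABBABBABBABBABBABBABBABBA


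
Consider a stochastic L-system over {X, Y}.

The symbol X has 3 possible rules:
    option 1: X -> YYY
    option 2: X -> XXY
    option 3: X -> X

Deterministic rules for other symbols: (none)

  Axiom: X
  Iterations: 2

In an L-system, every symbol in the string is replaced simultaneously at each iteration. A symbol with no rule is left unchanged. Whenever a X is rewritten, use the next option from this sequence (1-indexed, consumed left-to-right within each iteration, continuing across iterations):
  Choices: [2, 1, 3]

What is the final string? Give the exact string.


Step 0: X
Step 1: XXY  (used choices [2])
Step 2: YYYXY  (used choices [1, 3])

Answer: YYYXY


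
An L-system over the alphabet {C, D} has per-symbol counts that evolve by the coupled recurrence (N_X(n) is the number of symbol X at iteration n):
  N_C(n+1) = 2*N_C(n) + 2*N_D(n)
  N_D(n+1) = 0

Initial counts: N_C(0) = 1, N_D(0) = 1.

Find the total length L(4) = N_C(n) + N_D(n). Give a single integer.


Answer: 32

Derivation:
Step 0: N_C=1, N_D=1, L=2
Step 1: N_C=4, N_D=0, L=4
Step 2: N_C=8, N_D=0, L=8
Step 3: N_C=16, N_D=0, L=16
Step 4: N_C=32, N_D=0, L=32


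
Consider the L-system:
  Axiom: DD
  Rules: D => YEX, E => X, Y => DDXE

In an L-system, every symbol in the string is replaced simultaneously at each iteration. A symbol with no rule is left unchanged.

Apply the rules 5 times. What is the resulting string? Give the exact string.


Answer: YEXYEXXXXXYEXYEXXXXXXXXXYEXYEXXXXXYEXYEXXXXXXXXX

Derivation:
Step 0: DD
Step 1: YEXYEX
Step 2: DDXEXXDDXEXX
Step 3: YEXYEXXXXXYEXYEXXXXX
Step 4: DDXEXXDDXEXXXXXXDDXEXXDDXEXXXXXX
Step 5: YEXYEXXXXXYEXYEXXXXXXXXXYEXYEXXXXXYEXYEXXXXXXXXX


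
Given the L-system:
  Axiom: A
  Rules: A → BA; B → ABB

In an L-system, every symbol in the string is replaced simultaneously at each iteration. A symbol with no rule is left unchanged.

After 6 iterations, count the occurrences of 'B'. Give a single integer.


Step 0: A  (0 'B')
Step 1: BA  (1 'B')
Step 2: ABBBA  (3 'B')
Step 3: BAABBABBABBBA  (8 'B')
Step 4: ABBBABAABBABBBAABBABBBAABBABBABBBA  (21 'B')
Step 5: BAABBABBABBBAABBBABAABBABBBAABBABBABBBABAABBABBBAABBABBABBBABAABBABBBAABBABBBAABBABBABBBA  (55 'B')
Step 6: ABBBABAABBABBBAABBABBBAABBABBABBBABAABBABBABBBAABBBABAABBABBBAABBABBABBBABAABBABBBAABBABBBAABBABBABBBAABBBABAABBABBBAABBABBABBBABAABBABBBAABBABBBAABBABBABBBAABBBABAABBABBBAABBABBABBBABAABBABBBAABBABBABBBABAABBABBBAABBABBBAABBABBABBBA  (144 'B')

Answer: 144


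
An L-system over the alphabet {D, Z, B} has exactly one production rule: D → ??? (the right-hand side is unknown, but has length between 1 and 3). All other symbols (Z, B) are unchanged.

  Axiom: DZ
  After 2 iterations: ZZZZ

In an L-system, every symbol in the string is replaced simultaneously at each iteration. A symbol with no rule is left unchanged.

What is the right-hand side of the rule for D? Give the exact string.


Answer: ZZZ

Derivation:
Trying D → ZZZ:
  Step 0: DZ
  Step 1: ZZZZ
  Step 2: ZZZZ
Matches the given result.


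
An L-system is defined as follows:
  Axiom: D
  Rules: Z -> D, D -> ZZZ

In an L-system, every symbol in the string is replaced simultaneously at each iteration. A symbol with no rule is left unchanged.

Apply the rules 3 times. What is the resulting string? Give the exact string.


Step 0: D
Step 1: ZZZ
Step 2: DDD
Step 3: ZZZZZZZZZ

Answer: ZZZZZZZZZ


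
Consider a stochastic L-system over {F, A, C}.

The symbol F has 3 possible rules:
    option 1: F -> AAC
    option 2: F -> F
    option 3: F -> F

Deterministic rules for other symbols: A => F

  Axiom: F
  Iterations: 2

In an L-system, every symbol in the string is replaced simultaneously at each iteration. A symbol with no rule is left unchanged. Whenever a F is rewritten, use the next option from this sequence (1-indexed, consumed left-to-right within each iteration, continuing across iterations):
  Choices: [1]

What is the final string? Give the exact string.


Answer: FFC

Derivation:
Step 0: F
Step 1: AAC  (used choices [1])
Step 2: FFC  (used choices [])


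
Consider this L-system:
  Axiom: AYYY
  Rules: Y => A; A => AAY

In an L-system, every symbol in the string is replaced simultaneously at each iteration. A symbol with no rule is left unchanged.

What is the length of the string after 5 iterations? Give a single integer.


Answer: 222

Derivation:
Step 0: length = 4
Step 1: length = 6
Step 2: length = 16
Step 3: length = 38
Step 4: length = 92
Step 5: length = 222


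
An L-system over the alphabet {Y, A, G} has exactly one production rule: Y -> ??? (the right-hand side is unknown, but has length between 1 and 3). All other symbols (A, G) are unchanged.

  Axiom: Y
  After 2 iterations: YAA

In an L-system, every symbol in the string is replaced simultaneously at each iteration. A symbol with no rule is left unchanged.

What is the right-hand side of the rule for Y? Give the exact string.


Answer: YA

Derivation:
Trying Y -> YA:
  Step 0: Y
  Step 1: YA
  Step 2: YAA
Matches the given result.


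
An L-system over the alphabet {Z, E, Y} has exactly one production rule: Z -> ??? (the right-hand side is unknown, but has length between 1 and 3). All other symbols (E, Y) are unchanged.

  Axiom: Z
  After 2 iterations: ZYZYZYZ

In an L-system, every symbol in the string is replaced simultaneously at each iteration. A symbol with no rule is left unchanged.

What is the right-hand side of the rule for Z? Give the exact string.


Trying Z -> ZYZ:
  Step 0: Z
  Step 1: ZYZ
  Step 2: ZYZYZYZ
Matches the given result.

Answer: ZYZ


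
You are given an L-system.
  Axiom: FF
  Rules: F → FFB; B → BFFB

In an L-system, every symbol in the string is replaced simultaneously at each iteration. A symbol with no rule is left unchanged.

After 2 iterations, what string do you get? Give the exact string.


Step 0: FF
Step 1: FFBFFB
Step 2: FFBFFBBFFBFFBFFBBFFB

Answer: FFBFFBBFFBFFBFFBBFFB


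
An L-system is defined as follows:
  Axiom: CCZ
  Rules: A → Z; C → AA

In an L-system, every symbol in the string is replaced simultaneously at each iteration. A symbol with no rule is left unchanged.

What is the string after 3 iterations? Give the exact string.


Answer: ZZZZZ

Derivation:
Step 0: CCZ
Step 1: AAAAZ
Step 2: ZZZZZ
Step 3: ZZZZZ


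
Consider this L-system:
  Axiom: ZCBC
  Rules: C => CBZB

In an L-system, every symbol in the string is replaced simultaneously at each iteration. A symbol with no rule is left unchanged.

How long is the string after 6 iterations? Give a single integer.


Step 0: length = 4
Step 1: length = 10
Step 2: length = 16
Step 3: length = 22
Step 4: length = 28
Step 5: length = 34
Step 6: length = 40

Answer: 40


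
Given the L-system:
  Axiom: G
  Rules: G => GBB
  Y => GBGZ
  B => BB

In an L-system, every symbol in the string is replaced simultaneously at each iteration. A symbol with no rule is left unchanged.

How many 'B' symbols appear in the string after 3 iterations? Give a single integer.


Step 0: G  (0 'B')
Step 1: GBB  (2 'B')
Step 2: GBBBBBB  (6 'B')
Step 3: GBBBBBBBBBBBBBB  (14 'B')

Answer: 14


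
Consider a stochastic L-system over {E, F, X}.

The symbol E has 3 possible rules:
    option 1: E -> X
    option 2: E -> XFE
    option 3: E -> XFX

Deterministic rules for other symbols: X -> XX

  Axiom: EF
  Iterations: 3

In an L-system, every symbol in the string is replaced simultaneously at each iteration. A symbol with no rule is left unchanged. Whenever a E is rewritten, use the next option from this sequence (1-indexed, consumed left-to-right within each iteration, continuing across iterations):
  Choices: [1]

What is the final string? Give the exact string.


Step 0: EF
Step 1: XF  (used choices [1])
Step 2: XXF  (used choices [])
Step 3: XXXXF  (used choices [])

Answer: XXXXF


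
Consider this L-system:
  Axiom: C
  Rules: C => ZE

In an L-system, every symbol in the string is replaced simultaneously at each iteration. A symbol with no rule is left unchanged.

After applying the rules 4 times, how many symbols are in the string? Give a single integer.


Answer: 2

Derivation:
Step 0: length = 1
Step 1: length = 2
Step 2: length = 2
Step 3: length = 2
Step 4: length = 2


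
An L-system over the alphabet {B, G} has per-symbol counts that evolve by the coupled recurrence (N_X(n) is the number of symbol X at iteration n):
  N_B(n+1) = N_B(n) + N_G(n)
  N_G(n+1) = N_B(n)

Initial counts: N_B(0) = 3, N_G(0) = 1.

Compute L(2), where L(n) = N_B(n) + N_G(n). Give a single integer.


Step 0: N_B=3, N_G=1, L=4
Step 1: N_B=4, N_G=3, L=7
Step 2: N_B=7, N_G=4, L=11

Answer: 11


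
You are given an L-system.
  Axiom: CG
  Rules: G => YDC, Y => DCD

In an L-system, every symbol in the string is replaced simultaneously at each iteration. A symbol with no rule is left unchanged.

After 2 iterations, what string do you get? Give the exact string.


Answer: CDCDDC

Derivation:
Step 0: CG
Step 1: CYDC
Step 2: CDCDDC


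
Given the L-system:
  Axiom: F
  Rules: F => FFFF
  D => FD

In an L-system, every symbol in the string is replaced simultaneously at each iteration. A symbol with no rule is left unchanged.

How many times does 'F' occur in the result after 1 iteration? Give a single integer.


Answer: 4

Derivation:
Step 0: F  (1 'F')
Step 1: FFFF  (4 'F')


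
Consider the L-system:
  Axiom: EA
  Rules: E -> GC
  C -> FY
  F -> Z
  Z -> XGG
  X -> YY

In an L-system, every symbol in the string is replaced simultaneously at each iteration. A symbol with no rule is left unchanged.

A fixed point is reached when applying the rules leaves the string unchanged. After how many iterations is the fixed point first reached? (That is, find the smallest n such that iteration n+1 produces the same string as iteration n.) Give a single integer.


Answer: 5

Derivation:
Step 0: EA
Step 1: GCA
Step 2: GFYA
Step 3: GZYA
Step 4: GXGGYA
Step 5: GYYGGYA
Step 6: GYYGGYA  (unchanged — fixed point at step 5)


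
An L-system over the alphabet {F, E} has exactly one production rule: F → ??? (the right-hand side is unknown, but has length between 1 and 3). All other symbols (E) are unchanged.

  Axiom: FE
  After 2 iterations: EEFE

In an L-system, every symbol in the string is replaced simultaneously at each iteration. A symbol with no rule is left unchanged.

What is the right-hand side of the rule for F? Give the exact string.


Answer: EF

Derivation:
Trying F → EF:
  Step 0: FE
  Step 1: EFE
  Step 2: EEFE
Matches the given result.


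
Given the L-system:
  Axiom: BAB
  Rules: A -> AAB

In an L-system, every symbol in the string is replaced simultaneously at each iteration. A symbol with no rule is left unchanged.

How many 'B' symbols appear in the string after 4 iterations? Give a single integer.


Answer: 17

Derivation:
Step 0: BAB  (2 'B')
Step 1: BAABB  (3 'B')
Step 2: BAABAABBB  (5 'B')
Step 3: BAABAABBAABAABBBB  (9 'B')
Step 4: BAABAABBAABAABBBAABAABBAABAABBBBB  (17 'B')


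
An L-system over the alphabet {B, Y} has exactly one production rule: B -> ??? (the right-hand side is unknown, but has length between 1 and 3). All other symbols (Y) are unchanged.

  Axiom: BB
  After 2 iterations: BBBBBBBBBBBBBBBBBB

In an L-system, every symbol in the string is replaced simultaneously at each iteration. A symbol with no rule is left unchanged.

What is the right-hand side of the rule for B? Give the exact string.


Trying B -> BBB:
  Step 0: BB
  Step 1: BBBBBB
  Step 2: BBBBBBBBBBBBBBBBBB
Matches the given result.

Answer: BBB


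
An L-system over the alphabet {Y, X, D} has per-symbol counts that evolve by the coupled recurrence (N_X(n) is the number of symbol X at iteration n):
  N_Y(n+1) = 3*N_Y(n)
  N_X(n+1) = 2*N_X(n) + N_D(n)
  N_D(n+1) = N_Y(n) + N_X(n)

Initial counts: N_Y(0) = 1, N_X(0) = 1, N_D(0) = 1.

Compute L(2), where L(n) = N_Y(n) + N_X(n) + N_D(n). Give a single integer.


Step 0: N_Y=1, N_X=1, N_D=1, L=3
Step 1: N_Y=3, N_X=3, N_D=2, L=8
Step 2: N_Y=9, N_X=8, N_D=6, L=23

Answer: 23


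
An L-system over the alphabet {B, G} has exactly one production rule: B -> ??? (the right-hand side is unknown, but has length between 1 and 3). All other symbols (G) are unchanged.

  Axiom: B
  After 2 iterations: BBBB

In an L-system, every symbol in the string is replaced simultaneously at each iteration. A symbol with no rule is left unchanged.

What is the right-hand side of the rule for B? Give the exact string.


Trying B -> BB:
  Step 0: B
  Step 1: BB
  Step 2: BBBB
Matches the given result.

Answer: BB


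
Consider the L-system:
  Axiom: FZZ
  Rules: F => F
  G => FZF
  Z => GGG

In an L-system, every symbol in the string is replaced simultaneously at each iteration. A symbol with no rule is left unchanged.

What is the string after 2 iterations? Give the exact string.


Step 0: FZZ
Step 1: FGGGGGG
Step 2: FFZFFZFFZFFZFFZFFZF

Answer: FFZFFZFFZFFZFFZFFZF


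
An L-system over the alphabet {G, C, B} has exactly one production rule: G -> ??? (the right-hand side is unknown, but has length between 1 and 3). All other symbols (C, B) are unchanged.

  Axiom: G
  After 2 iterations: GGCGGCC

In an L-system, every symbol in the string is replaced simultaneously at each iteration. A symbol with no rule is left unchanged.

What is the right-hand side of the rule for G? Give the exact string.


Trying G -> GGC:
  Step 0: G
  Step 1: GGC
  Step 2: GGCGGCC
Matches the given result.

Answer: GGC


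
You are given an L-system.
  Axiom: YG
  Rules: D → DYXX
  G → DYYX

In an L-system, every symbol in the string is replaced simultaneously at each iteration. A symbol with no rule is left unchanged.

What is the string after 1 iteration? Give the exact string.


Answer: YDYYX

Derivation:
Step 0: YG
Step 1: YDYYX


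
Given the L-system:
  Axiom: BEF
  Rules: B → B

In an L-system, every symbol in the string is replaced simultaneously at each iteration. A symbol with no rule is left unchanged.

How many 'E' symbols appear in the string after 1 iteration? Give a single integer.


Step 0: BEF  (1 'E')
Step 1: BEF  (1 'E')

Answer: 1


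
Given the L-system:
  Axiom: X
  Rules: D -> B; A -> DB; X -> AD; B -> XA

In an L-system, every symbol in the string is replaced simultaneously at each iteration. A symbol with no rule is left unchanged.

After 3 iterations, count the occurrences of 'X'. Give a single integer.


Step 0: X  (1 'X')
Step 1: AD  (0 'X')
Step 2: DBB  (0 'X')
Step 3: BXAXA  (2 'X')

Answer: 2


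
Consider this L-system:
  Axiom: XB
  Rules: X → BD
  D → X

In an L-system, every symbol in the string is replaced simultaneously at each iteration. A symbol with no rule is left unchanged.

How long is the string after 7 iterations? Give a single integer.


Answer: 6

Derivation:
Step 0: length = 2
Step 1: length = 3
Step 2: length = 3
Step 3: length = 4
Step 4: length = 4
Step 5: length = 5
Step 6: length = 5
Step 7: length = 6


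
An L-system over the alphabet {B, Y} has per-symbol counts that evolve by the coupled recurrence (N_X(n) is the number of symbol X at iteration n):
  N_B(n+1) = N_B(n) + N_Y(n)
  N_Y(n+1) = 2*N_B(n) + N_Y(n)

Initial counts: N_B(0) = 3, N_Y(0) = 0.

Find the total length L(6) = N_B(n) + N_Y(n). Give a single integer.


Step 0: N_B=3, N_Y=0, L=3
Step 1: N_B=3, N_Y=6, L=9
Step 2: N_B=9, N_Y=12, L=21
Step 3: N_B=21, N_Y=30, L=51
Step 4: N_B=51, N_Y=72, L=123
Step 5: N_B=123, N_Y=174, L=297
Step 6: N_B=297, N_Y=420, L=717

Answer: 717


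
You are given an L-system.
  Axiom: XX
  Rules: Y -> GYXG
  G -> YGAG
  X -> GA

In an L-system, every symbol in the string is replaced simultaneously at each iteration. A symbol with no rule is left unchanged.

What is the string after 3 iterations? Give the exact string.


Answer: GYXGYGAGAYGAGAGYXGYGAGAYGAGA

Derivation:
Step 0: XX
Step 1: GAGA
Step 2: YGAGAYGAGA
Step 3: GYXGYGAGAYGAGAGYXGYGAGAYGAGA


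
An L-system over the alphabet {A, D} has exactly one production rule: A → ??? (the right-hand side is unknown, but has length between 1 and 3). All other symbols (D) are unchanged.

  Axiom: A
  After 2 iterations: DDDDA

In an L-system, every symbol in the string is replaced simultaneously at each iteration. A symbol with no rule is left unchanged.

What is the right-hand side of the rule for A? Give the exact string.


Trying A → DDA:
  Step 0: A
  Step 1: DDA
  Step 2: DDDDA
Matches the given result.

Answer: DDA


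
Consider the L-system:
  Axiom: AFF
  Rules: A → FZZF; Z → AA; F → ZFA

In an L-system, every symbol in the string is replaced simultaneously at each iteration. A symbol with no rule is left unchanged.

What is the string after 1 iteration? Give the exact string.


Answer: FZZFZFAZFA

Derivation:
Step 0: AFF
Step 1: FZZFZFAZFA


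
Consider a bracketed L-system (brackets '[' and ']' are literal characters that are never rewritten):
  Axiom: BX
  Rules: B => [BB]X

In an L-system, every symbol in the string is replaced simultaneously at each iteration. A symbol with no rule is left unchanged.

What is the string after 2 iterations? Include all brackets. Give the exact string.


Answer: [[BB]X[BB]X]XX

Derivation:
Step 0: BX
Step 1: [BB]XX
Step 2: [[BB]X[BB]X]XX


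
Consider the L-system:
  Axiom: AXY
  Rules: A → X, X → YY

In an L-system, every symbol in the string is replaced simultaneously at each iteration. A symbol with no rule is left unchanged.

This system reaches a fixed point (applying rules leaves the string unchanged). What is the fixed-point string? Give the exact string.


Answer: YYYYY

Derivation:
Step 0: AXY
Step 1: XYYY
Step 2: YYYYY
Step 3: YYYYY  (unchanged — fixed point at step 2)


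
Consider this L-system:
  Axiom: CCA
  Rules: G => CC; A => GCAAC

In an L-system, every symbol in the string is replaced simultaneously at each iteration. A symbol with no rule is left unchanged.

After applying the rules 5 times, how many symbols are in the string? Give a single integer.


Step 0: length = 3
Step 1: length = 7
Step 2: length = 16
Step 3: length = 34
Step 4: length = 70
Step 5: length = 142

Answer: 142


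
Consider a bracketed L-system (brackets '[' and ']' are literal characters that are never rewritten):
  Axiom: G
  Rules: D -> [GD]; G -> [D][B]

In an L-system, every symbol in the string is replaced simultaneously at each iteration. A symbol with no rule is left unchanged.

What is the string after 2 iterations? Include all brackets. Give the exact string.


Step 0: G
Step 1: [D][B]
Step 2: [[GD]][B]

Answer: [[GD]][B]


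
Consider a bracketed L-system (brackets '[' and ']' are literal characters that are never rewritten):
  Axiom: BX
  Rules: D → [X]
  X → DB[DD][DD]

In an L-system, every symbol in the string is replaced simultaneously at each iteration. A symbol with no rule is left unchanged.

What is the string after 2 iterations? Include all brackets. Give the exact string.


Step 0: BX
Step 1: BDB[DD][DD]
Step 2: B[X]B[[X][X]][[X][X]]

Answer: B[X]B[[X][X]][[X][X]]


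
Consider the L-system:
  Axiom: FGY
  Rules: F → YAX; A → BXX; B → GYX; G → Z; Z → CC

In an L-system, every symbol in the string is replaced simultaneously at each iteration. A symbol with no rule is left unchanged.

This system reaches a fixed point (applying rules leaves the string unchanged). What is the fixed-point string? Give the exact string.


Step 0: FGY
Step 1: YAXZY
Step 2: YBXXXCCY
Step 3: YGYXXXXCCY
Step 4: YZYXXXXCCY
Step 5: YCCYXXXXCCY
Step 6: YCCYXXXXCCY  (unchanged — fixed point at step 5)

Answer: YCCYXXXXCCY


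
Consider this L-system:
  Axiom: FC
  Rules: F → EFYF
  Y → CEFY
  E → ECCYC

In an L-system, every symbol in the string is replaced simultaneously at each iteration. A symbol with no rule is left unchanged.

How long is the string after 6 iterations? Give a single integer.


Answer: 1810

Derivation:
Step 0: length = 2
Step 1: length = 5
Step 2: length = 18
Step 3: length = 61
Step 4: length = 194
Step 5: length = 597
Step 6: length = 1810


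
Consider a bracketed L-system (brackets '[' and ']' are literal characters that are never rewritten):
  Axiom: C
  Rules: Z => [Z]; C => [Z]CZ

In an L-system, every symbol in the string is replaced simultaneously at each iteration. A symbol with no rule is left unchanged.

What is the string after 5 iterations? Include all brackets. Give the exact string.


Answer: [[[[[Z]]]]][[[[Z]]]][[[Z]]][[Z]][Z]CZ[Z][[Z]][[[Z]]][[[[Z]]]]

Derivation:
Step 0: C
Step 1: [Z]CZ
Step 2: [[Z]][Z]CZ[Z]
Step 3: [[[Z]]][[Z]][Z]CZ[Z][[Z]]
Step 4: [[[[Z]]]][[[Z]]][[Z]][Z]CZ[Z][[Z]][[[Z]]]
Step 5: [[[[[Z]]]]][[[[Z]]]][[[Z]]][[Z]][Z]CZ[Z][[Z]][[[Z]]][[[[Z]]]]


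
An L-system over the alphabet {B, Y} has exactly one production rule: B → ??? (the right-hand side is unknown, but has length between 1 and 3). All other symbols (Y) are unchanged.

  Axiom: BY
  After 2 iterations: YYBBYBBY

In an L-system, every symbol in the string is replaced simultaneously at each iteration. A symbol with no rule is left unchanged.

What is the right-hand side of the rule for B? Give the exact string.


Answer: YBB

Derivation:
Trying B → YBB:
  Step 0: BY
  Step 1: YBBY
  Step 2: YYBBYBBY
Matches the given result.


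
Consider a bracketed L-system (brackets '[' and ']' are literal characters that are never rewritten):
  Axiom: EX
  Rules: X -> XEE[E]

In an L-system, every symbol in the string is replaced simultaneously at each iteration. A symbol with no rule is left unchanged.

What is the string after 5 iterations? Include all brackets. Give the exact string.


Step 0: EX
Step 1: EXEE[E]
Step 2: EXEE[E]EE[E]
Step 3: EXEE[E]EE[E]EE[E]
Step 4: EXEE[E]EE[E]EE[E]EE[E]
Step 5: EXEE[E]EE[E]EE[E]EE[E]EE[E]

Answer: EXEE[E]EE[E]EE[E]EE[E]EE[E]


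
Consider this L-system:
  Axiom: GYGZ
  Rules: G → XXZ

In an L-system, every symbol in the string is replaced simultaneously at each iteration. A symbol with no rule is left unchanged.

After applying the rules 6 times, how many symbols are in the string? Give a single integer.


Step 0: length = 4
Step 1: length = 8
Step 2: length = 8
Step 3: length = 8
Step 4: length = 8
Step 5: length = 8
Step 6: length = 8

Answer: 8


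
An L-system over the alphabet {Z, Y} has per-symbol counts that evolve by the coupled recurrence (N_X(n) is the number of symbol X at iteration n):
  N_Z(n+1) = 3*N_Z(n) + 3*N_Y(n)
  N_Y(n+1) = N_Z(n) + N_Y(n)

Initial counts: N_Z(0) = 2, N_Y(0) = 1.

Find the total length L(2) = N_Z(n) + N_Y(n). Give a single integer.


Answer: 48

Derivation:
Step 0: N_Z=2, N_Y=1, L=3
Step 1: N_Z=9, N_Y=3, L=12
Step 2: N_Z=36, N_Y=12, L=48


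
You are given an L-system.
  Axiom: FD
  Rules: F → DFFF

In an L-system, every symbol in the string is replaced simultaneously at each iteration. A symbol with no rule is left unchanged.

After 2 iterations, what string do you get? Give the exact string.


Answer: DDFFFDFFFDFFFD

Derivation:
Step 0: FD
Step 1: DFFFD
Step 2: DDFFFDFFFDFFFD


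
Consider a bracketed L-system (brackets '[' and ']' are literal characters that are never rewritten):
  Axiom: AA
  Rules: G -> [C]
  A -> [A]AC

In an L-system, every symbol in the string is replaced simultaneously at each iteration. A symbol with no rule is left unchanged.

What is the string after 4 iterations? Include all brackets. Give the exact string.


Answer: [[[[A]AC][A]ACC][[A]AC][A]ACCC][[[A]AC][A]ACC][[A]AC][A]ACCCC[[[[A]AC][A]ACC][[A]AC][A]ACCC][[[A]AC][A]ACC][[A]AC][A]ACCCC

Derivation:
Step 0: AA
Step 1: [A]AC[A]AC
Step 2: [[A]AC][A]ACC[[A]AC][A]ACC
Step 3: [[[A]AC][A]ACC][[A]AC][A]ACCC[[[A]AC][A]ACC][[A]AC][A]ACCC
Step 4: [[[[A]AC][A]ACC][[A]AC][A]ACCC][[[A]AC][A]ACC][[A]AC][A]ACCCC[[[[A]AC][A]ACC][[A]AC][A]ACCC][[[A]AC][A]ACC][[A]AC][A]ACCCC


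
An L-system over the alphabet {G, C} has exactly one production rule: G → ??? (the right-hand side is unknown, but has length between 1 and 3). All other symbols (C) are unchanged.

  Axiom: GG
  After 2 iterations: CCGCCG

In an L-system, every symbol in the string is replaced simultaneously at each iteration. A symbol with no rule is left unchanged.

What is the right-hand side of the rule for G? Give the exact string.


Answer: CG

Derivation:
Trying G → CG:
  Step 0: GG
  Step 1: CGCG
  Step 2: CCGCCG
Matches the given result.


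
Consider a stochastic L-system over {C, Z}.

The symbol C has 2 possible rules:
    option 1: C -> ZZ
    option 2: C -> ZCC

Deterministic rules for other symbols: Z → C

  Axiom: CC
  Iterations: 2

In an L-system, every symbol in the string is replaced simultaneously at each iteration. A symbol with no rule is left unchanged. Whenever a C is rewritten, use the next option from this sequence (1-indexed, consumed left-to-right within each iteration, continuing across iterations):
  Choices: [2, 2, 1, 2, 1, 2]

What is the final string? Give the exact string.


Answer: CZZZCCCZZZCC

Derivation:
Step 0: CC
Step 1: ZCCZCC  (used choices [2, 2])
Step 2: CZZZCCCZZZCC  (used choices [1, 2, 1, 2])


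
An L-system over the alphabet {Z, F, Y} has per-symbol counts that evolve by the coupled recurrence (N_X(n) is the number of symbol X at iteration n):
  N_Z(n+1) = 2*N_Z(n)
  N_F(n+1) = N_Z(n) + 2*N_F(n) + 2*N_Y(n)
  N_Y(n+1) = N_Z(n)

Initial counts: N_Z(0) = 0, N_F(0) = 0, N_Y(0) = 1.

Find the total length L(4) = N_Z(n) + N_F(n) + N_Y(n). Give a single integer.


Answer: 16

Derivation:
Step 0: N_Z=0, N_F=0, N_Y=1, L=1
Step 1: N_Z=0, N_F=2, N_Y=0, L=2
Step 2: N_Z=0, N_F=4, N_Y=0, L=4
Step 3: N_Z=0, N_F=8, N_Y=0, L=8
Step 4: N_Z=0, N_F=16, N_Y=0, L=16


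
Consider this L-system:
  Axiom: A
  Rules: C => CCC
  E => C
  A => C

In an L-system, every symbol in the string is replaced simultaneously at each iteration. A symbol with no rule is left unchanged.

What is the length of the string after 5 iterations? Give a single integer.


Answer: 81

Derivation:
Step 0: length = 1
Step 1: length = 1
Step 2: length = 3
Step 3: length = 9
Step 4: length = 27
Step 5: length = 81


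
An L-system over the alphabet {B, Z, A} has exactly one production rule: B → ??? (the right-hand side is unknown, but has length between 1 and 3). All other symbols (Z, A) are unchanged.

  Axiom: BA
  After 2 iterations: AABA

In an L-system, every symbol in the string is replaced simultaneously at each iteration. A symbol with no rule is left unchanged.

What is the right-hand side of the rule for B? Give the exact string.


Trying B → AB:
  Step 0: BA
  Step 1: ABA
  Step 2: AABA
Matches the given result.

Answer: AB
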